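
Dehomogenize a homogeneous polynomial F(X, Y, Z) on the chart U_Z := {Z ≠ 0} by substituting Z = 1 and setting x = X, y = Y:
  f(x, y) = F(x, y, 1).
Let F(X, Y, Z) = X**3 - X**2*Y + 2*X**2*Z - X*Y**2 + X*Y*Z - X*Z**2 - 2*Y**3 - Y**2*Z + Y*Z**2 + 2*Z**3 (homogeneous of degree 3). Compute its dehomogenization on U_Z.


f(x, y) = x**3 - x**2*y + 2*x**2 - x*y**2 + x*y - x - 2*y**3 - y**2 + y + 2

On U_Z we set Z = 1. Each monomial c·X^i·Y^j·Z^k in F becomes c·x^i·y^j·1^k = c·x^i·y^j.
Substituting Z = 1: F(X, Y, 1) = x**3 - x**2*y + 2*x**2 - x*y**2 + x*y - x - 2*y**3 - y**2 + y + 2.
Note: deg(f) ≤ deg(F) = 3; strict inequality happens when F is divisible by Z (lost terms).


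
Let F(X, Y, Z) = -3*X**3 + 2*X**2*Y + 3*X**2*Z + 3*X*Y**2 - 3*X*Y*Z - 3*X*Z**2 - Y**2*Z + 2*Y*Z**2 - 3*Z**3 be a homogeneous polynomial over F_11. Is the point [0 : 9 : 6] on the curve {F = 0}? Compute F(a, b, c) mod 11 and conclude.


F(0,9,6) ≡ 9 (mod 11); P is NOT on the curve.

Evaluate F(0, 9, 6) term-by-term (mod 11).
  -3*X**3 ↦ -3·0·1·1 = 0
  2*X**2*Y ↦ 2·0·9·1 = 0
  3*X**2*Z ↦ 3·0·1·6 = 0
  3*X*Y**2 ↦ 3·0·81·1 = 0
  -3*X*Y*Z ↦ -3·0·9·6 = 0
  -3*X*Z**2 ↦ -3·0·1·36 = 0
  -Y**2*Z ↦ -1·1·81·6 = -486
  2*Y*Z**2 ↦ 2·1·9·36 = 648
  -3*Z**3 ↦ -3·1·1·216 = -648
Sum: F(0, 9, 6) = (0) + (0) + (0) + (0) + (0) + (0) + (-486) + (648) + (-648) = -486.
Reducing mod 11: -486 ≡ 9 (mod 11).
Since F(a, b, c) ≡ 9 ≠ 0 (mod 11), P does NOT lie on the curve.


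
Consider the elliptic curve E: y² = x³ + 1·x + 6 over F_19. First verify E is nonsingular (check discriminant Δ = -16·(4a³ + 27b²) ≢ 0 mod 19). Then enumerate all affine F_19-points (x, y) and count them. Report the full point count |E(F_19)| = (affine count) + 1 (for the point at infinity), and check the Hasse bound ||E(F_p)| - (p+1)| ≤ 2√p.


Affine points = {(0, 5), (0, 14), (2, 4), (2, 15), (3, 6), (3, 13), (4, 6), (4, 13), (6, 0), (10, 3), (10, 16), (12, 6), (12, 13), (14, 3), (14, 16), (18, 2), (18, 17)}; affine count = 17; |E(F_19)| = 18.

Discriminant check: Δ ∝ 4a³ + 27b² = 4·1³ + 27·6² = 4·1 + 27·36 ≡ 7 (mod 19). Nonzero ⇒ E is nonsingular.
For each x ∈ F_19, compute rhs = x³ + 1·x + 6 mod 19, then count y ∈ F_19 with y² ≡ rhs.
  x = 0: rhs = 6, matching y values: 5, 14 (2 points).
  x = 1: rhs = 8, matching y values: none (0 points).
  x = 2: rhs = 16, matching y values: 4, 15 (2 points).
  x = 3: rhs = 17, matching y values: 6, 13 (2 points).
  x = 4: rhs = 17, matching y values: 6, 13 (2 points).
  x = 5: rhs = 3, matching y values: none (0 points).
  x = 6: rhs = 0, matching y values: 0 (1 points).
  x = 7: rhs = 14, matching y values: none (0 points).
  x = 8: rhs = 13, matching y values: none (0 points).
  x = 9: rhs = 3, matching y values: none (0 points).
  x = 10: rhs = 9, matching y values: 3, 16 (2 points).
  x = 11: rhs = 18, matching y values: none (0 points).
  x = 12: rhs = 17, matching y values: 6, 13 (2 points).
  x = 13: rhs = 12, matching y values: none (0 points).
  x = 14: rhs = 9, matching y values: 3, 16 (2 points).
  x = 15: rhs = 14, matching y values: none (0 points).
  x = 16: rhs = 14, matching y values: none (0 points).
  x = 17: rhs = 15, matching y values: none (0 points).
  x = 18: rhs = 4, matching y values: 2, 17 (2 points).
Total affine count: 17.
Full point count |E(F_19)| = 17 + 1 = 18.
Hasse bound: |18 − (19+1)| = |-2| = 2 ≤ 2√19 ≈ 8.7178 ✓.


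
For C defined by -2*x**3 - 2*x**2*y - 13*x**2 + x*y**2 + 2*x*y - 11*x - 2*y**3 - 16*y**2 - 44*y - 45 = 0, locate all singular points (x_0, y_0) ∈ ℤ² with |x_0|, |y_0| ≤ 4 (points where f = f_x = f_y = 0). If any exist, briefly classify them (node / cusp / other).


Singular points: {(-1, -3)}; classification: node.

Compute partial derivatives:
  f_x = -6*x**2 - 4*x*y - 26*x + y**2 + 2*y - 11.
  f_y = -2*x**2 + 2*x*y + 2*x - 6*y**2 - 32*y - 44.
Scan x_0 ∈ {−4, ..., 4}. For each x_0, f_y(x_0, y) is a polynomial in y; find its integer roots y ∈ {−4, ..., 4}, then test f_x and f at those candidates.
  x = -4: f_y(-4, y) = -6*y**2 - 40*y - 84; no integer root y with |y| ≤ 4.
  x = -3: f_y(-3, y) = -6*y**2 - 38*y - 68; no integer root y with |y| ≤ 4.
  x = -2: f_y(-2, y) = -6*y**2 - 36*y - 56; no integer root y with |y| ≤ 4.
  x = -1: f_y(-1, y) = -6*y**2 - 34*y - 48; vanishes at y ∈ {-3}. (-1, -3): f_x = 0, f = 0 — SINGULAR.
  x = 0: f_y(0, y) = -6*y**2 - 32*y - 44; no integer root y with |y| ≤ 4.
  x = 1: f_y(1, y) = -6*y**2 - 30*y - 44; no integer root y with |y| ≤ 4.
  x = 2: f_y(2, y) = -6*y**2 - 28*y - 48; no integer root y with |y| ≤ 4.
  x = 3: f_y(3, y) = -6*y**2 - 26*y - 56; no integer root y with |y| ≤ 4.
  x = 4: f_y(4, y) = -6*y**2 - 24*y - 68; no integer root y with |y| ≤ 4.
Only singular point on the grid: (-1, -3).
Classify: substitute x = -1 + u, y = -3 + v and expand: f = -2*u**3 - 2*u**2*v - u**2 + u*v**2 - 2*v**3 + v**2.
No constant or linear terms (consistent with a singular point). Quadratic part: -u**2 + v**2. Cubic part: -2*u**3 - 2*u**2*v + u*v**2 - 2*v**3.
The quadratic part v**2 - u**2 = (v − u)(v + u) splits into two distinct linear factors, so there are two distinct tangent lines y − -3 = ±(x − -1) — this is a node (ordinary double point).
Classification: node.


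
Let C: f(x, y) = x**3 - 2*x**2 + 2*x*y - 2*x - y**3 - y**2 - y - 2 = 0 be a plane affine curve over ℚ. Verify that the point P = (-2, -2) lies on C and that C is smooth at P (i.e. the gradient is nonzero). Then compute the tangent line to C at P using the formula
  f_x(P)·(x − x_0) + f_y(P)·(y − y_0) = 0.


Tangent line at P: 14*x - 13*y + 2 = 0.

Step 1: f(-2, -2) = 0, so P lies on C.
Step 2: partial derivatives
  f_x(x, y) = 3*x**2 - 4*x + 2*y - 2, f_y(x, y) = 2*x - 3*y**2 - 2*y - 1.
  f_x(P) = 14, f_y(P) = -13 (gradient nonzero, so P is smooth).
Step 3: tangent line at P: 14·(x − -2) + -13·(y − -2) = 0.
Expanding: 14*x - 13*y + 2 = 0.


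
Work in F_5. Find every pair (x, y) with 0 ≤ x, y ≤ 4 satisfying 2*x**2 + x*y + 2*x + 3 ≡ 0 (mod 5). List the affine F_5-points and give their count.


Affine F_5-points: {(1, 3), (2, 0), (3, 1), (4, 3)}; count = 4.

For each of the 25 pairs (x, y) ∈ F_5², evaluate f(x, y) mod 5. Record the zeros.
  x = 0: [0↦3, 1↦3, 2↦3, 3↦3, 4↦3]  zeros at y ∈ ∅
  x = 1: [0↦2, 1↦3, 2↦4, 3↦0, 4↦1]  zeros at y ∈ {3}
  x = 2: [0↦0, 1↦2, 2↦4, 3↦1, 4↦3]  zeros at y ∈ {0}
  x = 3: [0↦2, 1↦0, 2↦3, 3↦1, 4↦4]  zeros at y ∈ {1}
  x = 4: [0↦3, 1↦2, 2↦1, 3↦0, 4↦4]  zeros at y ∈ {3}
Collecting zeros: affine points = {(1, 3), (2, 0), (3, 1), (4, 3)}.
Total count |C(F_5)_aff| = 4.


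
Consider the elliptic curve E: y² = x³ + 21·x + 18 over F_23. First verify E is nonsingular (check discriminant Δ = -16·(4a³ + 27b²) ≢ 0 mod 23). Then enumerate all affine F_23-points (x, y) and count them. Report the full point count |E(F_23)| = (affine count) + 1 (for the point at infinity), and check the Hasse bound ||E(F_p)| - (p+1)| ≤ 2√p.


Affine points = {(0, 8), (0, 15), (3, 4), (3, 19), (5, 8), (5, 15), (7, 5), (7, 18), (8, 10), (8, 13), (9, 4), (9, 19), (10, 3), (10, 20), (11, 4), (11, 19), (13, 2), (13, 21), (18, 8), (18, 15), (19, 10), (19, 13)}; affine count = 22; |E(F_23)| = 23.

Discriminant check: Δ ∝ 4a³ + 27b² = 4·21³ + 27·18² = 4·9261 + 27·324 ≡ 22 (mod 23). Nonzero ⇒ E is nonsingular.
For each x ∈ F_23, compute rhs = x³ + 21·x + 18 mod 23, then count y ∈ F_23 with y² ≡ rhs.
  x = 0: rhs = 18, matching y values: 8, 15 (2 points).
  x = 1: rhs = 17, matching y values: none (0 points).
  x = 2: rhs = 22, matching y values: none (0 points).
  x = 3: rhs = 16, matching y values: 4, 19 (2 points).
  x = 4: rhs = 5, matching y values: none (0 points).
  x = 5: rhs = 18, matching y values: 8, 15 (2 points).
  x = 6: rhs = 15, matching y values: none (0 points).
  x = 7: rhs = 2, matching y values: 5, 18 (2 points).
  x = 8: rhs = 8, matching y values: 10, 13 (2 points).
  x = 9: rhs = 16, matching y values: 4, 19 (2 points).
  x = 10: rhs = 9, matching y values: 3, 20 (2 points).
  x = 11: rhs = 16, matching y values: 4, 19 (2 points).
  x = 12: rhs = 20, matching y values: none (0 points).
  x = 13: rhs = 4, matching y values: 2, 21 (2 points).
  x = 14: rhs = 20, matching y values: none (0 points).
  x = 15: rhs = 5, matching y values: none (0 points).
  x = 16: rhs = 11, matching y values: none (0 points).
  x = 17: rhs = 21, matching y values: none (0 points).
  x = 18: rhs = 18, matching y values: 8, 15 (2 points).
  x = 19: rhs = 8, matching y values: 10, 13 (2 points).
  x = 20: rhs = 20, matching y values: none (0 points).
  x = 21: rhs = 14, matching y values: none (0 points).
  x = 22: rhs = 19, matching y values: none (0 points).
Total affine count: 22.
Full point count |E(F_23)| = 22 + 1 = 23.
Hasse bound: |23 − (23+1)| = |-1| = 1 ≤ 2√23 ≈ 9.5917 ✓.


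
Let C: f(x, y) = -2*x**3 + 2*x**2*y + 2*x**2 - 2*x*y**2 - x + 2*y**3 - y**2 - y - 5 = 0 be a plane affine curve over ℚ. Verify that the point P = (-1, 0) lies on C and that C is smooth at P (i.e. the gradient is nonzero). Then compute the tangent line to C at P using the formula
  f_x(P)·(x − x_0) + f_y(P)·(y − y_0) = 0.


Tangent line at P: -11*x + y - 11 = 0.

Step 1: f(-1, 0) = 0, so P lies on C.
Step 2: partial derivatives
  f_x(x, y) = -6*x**2 + 4*x*y + 4*x - 2*y**2 - 1, f_y(x, y) = 2*x**2 - 4*x*y + 6*y**2 - 2*y - 1.
  f_x(P) = -11, f_y(P) = 1 (gradient nonzero, so P is smooth).
Step 3: tangent line at P: -11·(x − -1) + 1·(y − 0) = 0.
Expanding: -11*x + y - 11 = 0.


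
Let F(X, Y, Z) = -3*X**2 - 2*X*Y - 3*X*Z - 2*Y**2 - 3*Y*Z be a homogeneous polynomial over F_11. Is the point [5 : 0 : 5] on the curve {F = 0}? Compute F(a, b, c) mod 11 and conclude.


F(5,0,5) ≡ 4 (mod 11); P is NOT on the curve.

Evaluate F(5, 0, 5) term-by-term (mod 11).
  -3*X**2 ↦ -3·25·1·1 = -75
  -2*X*Y ↦ -2·5·0·1 = 0
  -3*X*Z ↦ -3·5·1·5 = -75
  -2*Y**2 ↦ -2·1·0·1 = 0
  -3*Y*Z ↦ -3·1·0·5 = 0
Sum: F(5, 0, 5) = (-75) + (0) + (-75) + (0) + (0) = -150.
Reducing mod 11: -150 ≡ 4 (mod 11).
Since F(a, b, c) ≡ 4 ≠ 0 (mod 11), P does NOT lie on the curve.


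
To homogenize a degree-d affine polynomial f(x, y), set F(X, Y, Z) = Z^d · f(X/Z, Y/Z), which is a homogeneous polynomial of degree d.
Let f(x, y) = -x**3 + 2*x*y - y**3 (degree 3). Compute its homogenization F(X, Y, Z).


F(X, Y, Z) = -X**3 + 2*X*Y*Z - Y**3

deg(f) = 3.
Substitute x = X/Z, y = Y/Z into f, then multiply by Z^3.
  monomial -1·x^3·y^0 ↦ -1·X^3·Y^0·Z^0.
  monomial 2·x^1·y^1 ↦ 2·X^1·Y^1·Z^1.
  monomial -1·x^0·y^3 ↦ -1·X^0·Y^3·Z^0.
Collecting: F(X, Y, Z) = -X**3 + 2*X*Y*Z - Y**3.


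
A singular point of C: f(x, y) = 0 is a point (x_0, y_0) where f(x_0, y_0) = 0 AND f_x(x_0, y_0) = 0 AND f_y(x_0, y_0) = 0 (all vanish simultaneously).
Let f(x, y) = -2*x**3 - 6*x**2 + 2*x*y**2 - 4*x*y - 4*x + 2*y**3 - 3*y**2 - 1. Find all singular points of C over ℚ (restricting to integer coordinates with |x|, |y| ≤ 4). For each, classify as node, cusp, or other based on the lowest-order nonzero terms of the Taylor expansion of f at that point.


Singular points: {(-1, 1)}; classification: cusp.

Compute partial derivatives:
  f_x = -6*x**2 - 12*x + 2*y**2 - 4*y - 4.
  f_y = 4*x*y - 4*x + 6*y**2 - 6*y.
Scan x_0 ∈ {−4, ..., 4}. For each x_0, f_y(x_0, y) is a polynomial in y; find its integer roots y ∈ {−4, ..., 4}, then test f_x and f at those candidates.
  x = -4: f_y(-4, y) = 6*y**2 - 22*y + 16; vanishes at y ∈ {1}. (-4, 1): f_x = -54 ≠ 0.
  x = -3: f_y(-3, y) = 6*y**2 - 18*y + 12; vanishes at y ∈ {1, 2}. (-3, 1): f_x = -24 ≠ 0; (-3, 2): f_x = -22 ≠ 0.
  x = -2: f_y(-2, y) = 6*y**2 - 14*y + 8; vanishes at y ∈ {1}. (-2, 1): f_x = -6 ≠ 0.
  x = -1: f_y(-1, y) = 6*y**2 - 10*y + 4; vanishes at y ∈ {1}. (-1, 1): f_x = 0, f = 0 — SINGULAR.
  x = 0: f_y(0, y) = 6*y**2 - 6*y; vanishes at y ∈ {0, 1}. (0, 0): f_x = -4 ≠ 0; (0, 1): f_x = -6 ≠ 0.
  x = 1: f_y(1, y) = 6*y**2 - 2*y - 4; vanishes at y ∈ {1}. (1, 1): f_x = -24 ≠ 0.
  x = 2: f_y(2, y) = 6*y**2 + 2*y - 8; vanishes at y ∈ {1}. (2, 1): f_x = -54 ≠ 0.
  x = 3: f_y(3, y) = 6*y**2 + 6*y - 12; vanishes at y ∈ {-2, 1}. (3, -2): f_x = -78 ≠ 0; (3, 1): f_x = -96 ≠ 0.
  x = 4: f_y(4, y) = 6*y**2 + 10*y - 16; vanishes at y ∈ {1}. (4, 1): f_x = -150 ≠ 0.
Only singular point on the grid: (-1, 1).
Classify: substitute x = -1 + u, y = 1 + v and expand: f = -2*u**3 + 2*u*v**2 + 2*v**3 + v**2.
No constant or linear terms (consistent with a singular point). Quadratic part: v**2. Cubic part: -2*u**3 + 2*u*v**2 + 2*v**3.
The quadratic part v**2 is a perfect square, so there is a single (double) tangent line v = 0, i.e. y = 1. Restricting the cubic part to that line (v = 0) leaves -2*u**3 ≠ 0, so f is not divisible by v and the branch is v² ≈ 2*u**3 to lowest order — this is a cusp.
Classification: cusp.


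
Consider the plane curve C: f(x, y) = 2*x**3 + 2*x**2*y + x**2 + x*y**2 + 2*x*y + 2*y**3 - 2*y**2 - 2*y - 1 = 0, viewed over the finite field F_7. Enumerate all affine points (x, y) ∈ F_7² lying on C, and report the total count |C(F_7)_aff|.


Affine F_7-points: {(0, 5), (2, 6), (3, 2), (3, 4), (4, 3), (4, 4), (4, 6), (5, 5), (5, 6), (6, 4)}; count = 10.

For each of the 49 pairs (x, y) ∈ F_7², evaluate f(x, y) mod 7. Record the zeros.
  x = 0: [0↦6, 1↦4, 2↦3, 3↦1, 4↦3, 5↦0, 6↦4]  zeros at y ∈ {5}
  x = 1: [0↦2, 1↦5, 2↦4, 3↦4, 4↦3, 5↦6, 6↦4]  zeros at y ∈ ∅
  x = 2: [0↦5, 1↦3, 2↦6, 3↦5, 4↦5, 5↦4, 6↦0]  zeros at y ∈ {6}
  x = 3: [0↦6, 1↦3, 2↦0, 3↦2, 4↦0, 5↦6, 6↦4]  zeros at y ∈ {2, 4}
  x = 4: [0↦3, 1↦3, 2↦5, 3↦0, 4↦0, 5↦3, 6↦0]  zeros at y ∈ {3, 4, 6}
  x = 5: [0↦1, 1↦1, 2↦5, 3↦4, 4↦3, 5↦0, 6↦0]  zeros at y ∈ {5, 6}
  x = 6: [0↦5, 1↦2, 2↦5, 3↦5, 4↦0, 5↦2, 6↦2]  zeros at y ∈ {4}
Collecting zeros: affine points = {(0, 5), (2, 6), (3, 2), (3, 4), (4, 3), (4, 4), (4, 6), (5, 5), (5, 6), (6, 4)}.
Total count |C(F_7)_aff| = 10.


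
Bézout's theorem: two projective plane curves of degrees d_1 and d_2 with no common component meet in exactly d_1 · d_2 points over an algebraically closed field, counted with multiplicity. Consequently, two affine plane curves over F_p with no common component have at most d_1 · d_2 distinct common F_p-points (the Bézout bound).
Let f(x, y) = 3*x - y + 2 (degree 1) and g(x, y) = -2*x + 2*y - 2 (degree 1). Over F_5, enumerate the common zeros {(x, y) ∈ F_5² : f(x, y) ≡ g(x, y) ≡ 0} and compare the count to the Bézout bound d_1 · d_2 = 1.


Common zeros: {(2, 3)}; count = 1; Bézout bound = 1.

deg(f) = 1, deg(g) = 1, so Bézout bound = 1.
Scan x ∈ F_5. For each x, list the y ∈ F_5 with f(x, y) ≡ 0 and those with g(x, y) ≡ 0 (mod 5); the common zeros in that column are the intersection.
  x = 0: f ≡ 0 at y ∈ {2}; g ≡ 0 at y ∈ {1}; common: ∅.
  x = 1: f ≡ 0 at y ∈ {0}; g ≡ 0 at y ∈ {2}; common: ∅.
  x = 2: f ≡ 0 at y ∈ {3}; g ≡ 0 at y ∈ {3}; common: {3}.
  x = 3: f ≡ 0 at y ∈ {1}; g ≡ 0 at y ∈ {4}; common: ∅.
  x = 4: f ≡ 0 at y ∈ {4}; g ≡ 0 at y ∈ {0}; common: ∅.
Collecting: common zeros = {(2, 3)}, so the count is 1.
Comparison with the Bézout bound: 1 ≤ 1 = deg(f)·deg(g), as expected for curves with no common component (the bound is attained).


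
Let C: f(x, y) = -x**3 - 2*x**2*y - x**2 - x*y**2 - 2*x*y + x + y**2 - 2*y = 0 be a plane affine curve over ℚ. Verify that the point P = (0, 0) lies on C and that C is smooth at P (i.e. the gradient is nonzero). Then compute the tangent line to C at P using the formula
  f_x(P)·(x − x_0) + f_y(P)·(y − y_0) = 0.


Tangent line at P: x - 2*y = 0.

Step 1: f(0, 0) = 0, so P lies on C.
Step 2: partial derivatives
  f_x(x, y) = -3*x**2 - 4*x*y - 2*x - y**2 - 2*y + 1, f_y(x, y) = -2*x**2 - 2*x*y - 2*x + 2*y - 2.
  f_x(P) = 1, f_y(P) = -2 (gradient nonzero, so P is smooth).
Step 3: tangent line at P: 1·(x − 0) + -2·(y − 0) = 0.
Expanding: x - 2*y = 0.


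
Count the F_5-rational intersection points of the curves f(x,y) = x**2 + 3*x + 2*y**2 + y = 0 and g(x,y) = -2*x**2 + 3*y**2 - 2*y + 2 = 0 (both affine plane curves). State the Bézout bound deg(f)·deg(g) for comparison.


Common zeros: {(0, 2), (1, 4)}; count = 2; Bézout bound = 4.

deg(f) = 2, deg(g) = 2, so Bézout bound = 4.
Scan x ∈ F_5. For each x, list the y ∈ F_5 with f(x, y) ≡ 0 and those with g(x, y) ≡ 0 (mod 5); the common zeros in that column are the intersection.
  x = 0: f ≡ 0 at y ∈ {0, 2}; g ≡ 0 at y ∈ {2}; common: {2}.
  x = 1: f ≡ 0 at y ∈ {3, 4}; g ≡ 0 at y ∈ {0, 4}; common: {4}.
  x = 2: f ≡ 0 at y ∈ {0, 2}; g ≡ 0 at y ∈ {1, 3}; common: ∅.
  x = 3: f ≡ 0 at y ∈ ∅; g ≡ 0 at y ∈ {1, 3}; common: ∅.
  x = 4: f ≡ 0 at y ∈ ∅; g ≡ 0 at y ∈ {0, 4}; common: ∅.
Collecting: common zeros = {(0, 2), (1, 4)}, so the count is 2.
Comparison with the Bézout bound: 2 ≤ 4 = deg(f)·deg(g), as expected for curves with no common component (the affine F_5-count falls short of the bound because intersections may lie at infinity, over extension fields, or carry multiplicity).


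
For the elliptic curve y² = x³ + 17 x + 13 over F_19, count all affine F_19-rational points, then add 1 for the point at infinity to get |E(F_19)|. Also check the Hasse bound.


Affine points = {(2, 6), (2, 13), (7, 0), (10, 9), (10, 10), (11, 7), (11, 12), (12, 8), (12, 11), (16, 7), (16, 12), (17, 3), (17, 16)}; affine count = 13; |E(F_19)| = 14.

Discriminant check: Δ ∝ 4a³ + 27b² = 4·17³ + 27·13² = 4·4913 + 27·169 ≡ 9 (mod 19). Nonzero ⇒ E is nonsingular.
For each x ∈ F_19, compute rhs = x³ + 17·x + 13 mod 19, then count y ∈ F_19 with y² ≡ rhs.
  x = 0: rhs = 13, matching y values: none (0 points).
  x = 1: rhs = 12, matching y values: none (0 points).
  x = 2: rhs = 17, matching y values: 6, 13 (2 points).
  x = 3: rhs = 15, matching y values: none (0 points).
  x = 4: rhs = 12, matching y values: none (0 points).
  x = 5: rhs = 14, matching y values: none (0 points).
  x = 6: rhs = 8, matching y values: none (0 points).
  x = 7: rhs = 0, matching y values: 0 (1 points).
  x = 8: rhs = 15, matching y values: none (0 points).
  x = 9: rhs = 2, matching y values: none (0 points).
  x = 10: rhs = 5, matching y values: 9, 10 (2 points).
  x = 11: rhs = 11, matching y values: 7, 12 (2 points).
  x = 12: rhs = 7, matching y values: 8, 11 (2 points).
  x = 13: rhs = 18, matching y values: none (0 points).
  x = 14: rhs = 12, matching y values: none (0 points).
  x = 15: rhs = 14, matching y values: none (0 points).
  x = 16: rhs = 11, matching y values: 7, 12 (2 points).
  x = 17: rhs = 9, matching y values: 3, 16 (2 points).
  x = 18: rhs = 14, matching y values: none (0 points).
Total affine count: 13.
Full point count |E(F_19)| = 13 + 1 = 14.
Hasse bound: |14 − (19+1)| = |-6| = 6 ≤ 2√19 ≈ 8.7178 ✓.


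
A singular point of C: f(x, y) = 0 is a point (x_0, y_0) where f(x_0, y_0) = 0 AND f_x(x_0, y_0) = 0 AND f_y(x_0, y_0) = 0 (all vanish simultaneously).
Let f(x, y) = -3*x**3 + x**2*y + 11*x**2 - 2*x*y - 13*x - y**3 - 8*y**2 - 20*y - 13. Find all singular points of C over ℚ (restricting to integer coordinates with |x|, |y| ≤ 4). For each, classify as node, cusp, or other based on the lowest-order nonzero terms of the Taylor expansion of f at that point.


Singular points: {(1, -3)}; classification: node.

Compute partial derivatives:
  f_x = -9*x**2 + 2*x*y + 22*x - 2*y - 13.
  f_y = x**2 - 2*x - 3*y**2 - 16*y - 20.
Scan x_0 ∈ {−4, ..., 4}. For each x_0, f_y(x_0, y) is a polynomial in y; find its integer roots y ∈ {−4, ..., 4}, then test f_x and f at those candidates.
  x = -4: f_y(-4, y) = -3*y**2 - 16*y + 4; no integer root y with |y| ≤ 4.
  x = -3: f_y(-3, y) = -3*y**2 - 16*y - 5; no integer root y with |y| ≤ 4.
  x = -2: f_y(-2, y) = -3*y**2 - 16*y - 12; no integer root y with |y| ≤ 4.
  x = -1: f_y(-1, y) = -3*y**2 - 16*y - 17; no integer root y with |y| ≤ 4.
  x = 0: f_y(0, y) = -3*y**2 - 16*y - 20; vanishes at y ∈ {-2}. (0, -2): f_x = -9 ≠ 0.
  x = 1: f_y(1, y) = -3*y**2 - 16*y - 21; vanishes at y ∈ {-3}. (1, -3): f_x = 0, f = 0 — SINGULAR.
  x = 2: f_y(2, y) = -3*y**2 - 16*y - 20; vanishes at y ∈ {-2}. (2, -2): f_x = -9 ≠ 0.
  x = 3: f_y(3, y) = -3*y**2 - 16*y - 17; no integer root y with |y| ≤ 4.
  x = 4: f_y(4, y) = -3*y**2 - 16*y - 12; no integer root y with |y| ≤ 4.
Only singular point on the grid: (1, -3).
Classify: substitute x = 1 + u, y = -3 + v and expand: f = -3*u**3 + u**2*v - u**2 - v**3 + v**2.
No constant or linear terms (consistent with a singular point). Quadratic part: -u**2 + v**2. Cubic part: -3*u**3 + u**2*v - v**3.
The quadratic part v**2 - u**2 = (v − u)(v + u) splits into two distinct linear factors, so there are two distinct tangent lines y − -3 = ±(x − 1) — this is a node (ordinary double point).
Classification: node.


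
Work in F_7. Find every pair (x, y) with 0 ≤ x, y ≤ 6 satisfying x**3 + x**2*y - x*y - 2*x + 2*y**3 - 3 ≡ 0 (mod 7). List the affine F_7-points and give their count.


Affine F_7-points: {(2, 2), (5, 0), (5, 2), (5, 5)}; count = 4.

For each of the 49 pairs (x, y) ∈ F_7², evaluate f(x, y) mod 7. Record the zeros.
  x = 0: [0↦4, 1↦6, 2↦6, 3↦2, 4↦6, 5↦2, 6↦2]  zeros at y ∈ ∅
  x = 1: [0↦3, 1↦5, 2↦5, 3↦1, 4↦5, 5↦1, 6↦1]  zeros at y ∈ ∅
  x = 2: [0↦1, 1↦5, 2↦0, 3↦5, 4↦4, 5↦2, 6↦4]  zeros at y ∈ {2}
  x = 3: [0↦4, 1↦5, 2↦4, 3↦6, 4↦2, 5↦4, 6↦3]  zeros at y ∈ ∅
  x = 4: [0↦4, 1↦4, 2↦2, 3↦3, 4↦5, 5↦6, 6↦4]  zeros at y ∈ ∅
  x = 5: [0↦0, 1↦1, 2↦0, 3↦2, 4↦5, 5↦0, 6↦6]  zeros at y ∈ {0, 2, 5}
  x = 6: [0↦5, 1↦2, 2↦4, 3↦2, 4↦1, 5↦6, 6↦1]  zeros at y ∈ ∅
Collecting zeros: affine points = {(2, 2), (5, 0), (5, 2), (5, 5)}.
Total count |C(F_7)_aff| = 4.


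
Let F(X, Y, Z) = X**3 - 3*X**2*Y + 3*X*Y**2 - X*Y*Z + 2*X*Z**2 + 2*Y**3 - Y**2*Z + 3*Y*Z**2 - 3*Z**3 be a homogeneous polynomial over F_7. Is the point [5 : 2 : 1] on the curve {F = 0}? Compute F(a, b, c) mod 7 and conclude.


F(5,2,1) ≡ 1 (mod 7); P is NOT on the curve.

Evaluate F(5, 2, 1) term-by-term (mod 7).
  X**3 ↦ 1·125·1·1 = 125
  -3*X**2*Y ↦ -3·25·2·1 = -150
  3*X*Y**2 ↦ 3·5·4·1 = 60
  -X*Y*Z ↦ -1·5·2·1 = -10
  2*X*Z**2 ↦ 2·5·1·1 = 10
  2*Y**3 ↦ 2·1·8·1 = 16
  -Y**2*Z ↦ -1·1·4·1 = -4
  3*Y*Z**2 ↦ 3·1·2·1 = 6
  -3*Z**3 ↦ -3·1·1·1 = -3
Sum: F(5, 2, 1) = (125) + (-150) + (60) + (-10) + (10) + (16) + (-4) + (6) + (-3) = 50.
Reducing mod 7: 50 ≡ 1 (mod 7).
Since F(a, b, c) ≡ 1 ≠ 0 (mod 7), P does NOT lie on the curve.


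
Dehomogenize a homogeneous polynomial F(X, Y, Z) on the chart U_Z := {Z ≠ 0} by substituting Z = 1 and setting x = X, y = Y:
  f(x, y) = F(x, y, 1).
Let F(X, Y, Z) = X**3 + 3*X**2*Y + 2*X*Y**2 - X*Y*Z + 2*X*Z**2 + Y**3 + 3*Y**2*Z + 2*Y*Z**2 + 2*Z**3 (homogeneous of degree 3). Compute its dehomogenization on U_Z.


f(x, y) = x**3 + 3*x**2*y + 2*x*y**2 - x*y + 2*x + y**3 + 3*y**2 + 2*y + 2

On U_Z we set Z = 1. Each monomial c·X^i·Y^j·Z^k in F becomes c·x^i·y^j·1^k = c·x^i·y^j.
Substituting Z = 1: F(X, Y, 1) = x**3 + 3*x**2*y + 2*x*y**2 - x*y + 2*x + y**3 + 3*y**2 + 2*y + 2.
Note: deg(f) ≤ deg(F) = 3; strict inequality happens when F is divisible by Z (lost terms).


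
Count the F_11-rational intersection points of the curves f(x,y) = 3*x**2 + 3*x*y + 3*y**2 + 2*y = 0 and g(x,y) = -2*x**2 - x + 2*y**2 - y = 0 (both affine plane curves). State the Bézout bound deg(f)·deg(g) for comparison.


Common zeros: {(0, 0), (8, 3), (9, 4)}; count = 3; Bézout bound = 4.

deg(f) = 2, deg(g) = 2, so Bézout bound = 4.
Scan x ∈ F_11. For each x, list the y ∈ F_11 with f(x, y) ≡ 0 and those with g(x, y) ≡ 0 (mod 11); the common zeros in that column are the intersection.
  x = 0: f ≡ 0 at y ∈ {0, 3}; g ≡ 0 at y ∈ {0, 6}; common: {0}.
  x = 1: f ≡ 0 at y ∈ {1}; g ≡ 0 at y ∈ {7, 10}; common: ∅.
  x = 2: f ≡ 0 at y ∈ ∅; g ≡ 0 at y ∈ {8, 9}; common: ∅.
  x = 3: f ≡ 0 at y ∈ ∅; g ≡ 0 at y ∈ {8, 9}; common: ∅.
  x = 4: f ≡ 0 at y ∈ {2, 8}; g ≡ 0 at y ∈ {7, 10}; common: ∅.
  x = 5: f ≡ 0 at y ∈ {2, 7}; g ≡ 0 at y ∈ {0, 6}; common: ∅.
  x = 6: f ≡ 0 at y ∈ ∅; g ≡ 0 at y ∈ {1, 5}; common: ∅.
  x = 7: f ≡ 0 at y ∈ ∅; g ≡ 0 at y ∈ {2, 4}; common: ∅.
  x = 8: f ≡ 0 at y ∈ {3}; g ≡ 0 at y ∈ {3}; common: {3}.
  x = 9: f ≡ 0 at y ∈ {1, 4}; g ≡ 0 at y ∈ {2, 4}; common: {4}.
  x = 10: f ≡ 0 at y ∈ {7, 8}; g ≡ 0 at y ∈ {1, 5}; common: ∅.
Collecting: common zeros = {(0, 0), (8, 3), (9, 4)}, so the count is 3.
Comparison with the Bézout bound: 3 ≤ 4 = deg(f)·deg(g), as expected for curves with no common component (the affine F_11-count falls short of the bound because intersections may lie at infinity, over extension fields, or carry multiplicity).


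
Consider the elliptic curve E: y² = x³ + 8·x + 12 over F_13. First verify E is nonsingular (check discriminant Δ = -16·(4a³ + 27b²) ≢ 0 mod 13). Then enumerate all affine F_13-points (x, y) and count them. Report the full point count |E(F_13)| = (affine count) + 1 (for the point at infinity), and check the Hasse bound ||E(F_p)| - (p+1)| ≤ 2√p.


Affine points = {(0, 5), (0, 8), (2, 6), (2, 7), (4, 2), (4, 11), (6, 4), (6, 9), (8, 4), (8, 9), (10, 0), (11, 1), (11, 12), (12, 4), (12, 9)}; affine count = 15; |E(F_13)| = 16.

Discriminant check: Δ ∝ 4a³ + 27b² = 4·8³ + 27·12² = 4·512 + 27·144 ≡ 8 (mod 13). Nonzero ⇒ E is nonsingular.
For each x ∈ F_13, compute rhs = x³ + 8·x + 12 mod 13, then count y ∈ F_13 with y² ≡ rhs.
  x = 0: rhs = 12, matching y values: 5, 8 (2 points).
  x = 1: rhs = 8, matching y values: none (0 points).
  x = 2: rhs = 10, matching y values: 6, 7 (2 points).
  x = 3: rhs = 11, matching y values: none (0 points).
  x = 4: rhs = 4, matching y values: 2, 11 (2 points).
  x = 5: rhs = 8, matching y values: none (0 points).
  x = 6: rhs = 3, matching y values: 4, 9 (2 points).
  x = 7: rhs = 8, matching y values: none (0 points).
  x = 8: rhs = 3, matching y values: 4, 9 (2 points).
  x = 9: rhs = 7, matching y values: none (0 points).
  x = 10: rhs = 0, matching y values: 0 (1 points).
  x = 11: rhs = 1, matching y values: 1, 12 (2 points).
  x = 12: rhs = 3, matching y values: 4, 9 (2 points).
Total affine count: 15.
Full point count |E(F_13)| = 15 + 1 = 16.
Hasse bound: |16 − (13+1)| = |2| = 2 ≤ 2√13 ≈ 7.2111 ✓.


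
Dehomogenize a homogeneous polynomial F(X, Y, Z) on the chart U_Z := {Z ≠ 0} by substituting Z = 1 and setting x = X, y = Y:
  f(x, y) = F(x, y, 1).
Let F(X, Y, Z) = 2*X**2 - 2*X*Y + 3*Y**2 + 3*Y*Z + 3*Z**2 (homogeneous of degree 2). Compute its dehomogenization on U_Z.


f(x, y) = 2*x**2 - 2*x*y + 3*y**2 + 3*y + 3

On U_Z we set Z = 1. Each monomial c·X^i·Y^j·Z^k in F becomes c·x^i·y^j·1^k = c·x^i·y^j.
Substituting Z = 1: F(X, Y, 1) = 2*x**2 - 2*x*y + 3*y**2 + 3*y + 3.
Note: deg(f) ≤ deg(F) = 2; strict inequality happens when F is divisible by Z (lost terms).


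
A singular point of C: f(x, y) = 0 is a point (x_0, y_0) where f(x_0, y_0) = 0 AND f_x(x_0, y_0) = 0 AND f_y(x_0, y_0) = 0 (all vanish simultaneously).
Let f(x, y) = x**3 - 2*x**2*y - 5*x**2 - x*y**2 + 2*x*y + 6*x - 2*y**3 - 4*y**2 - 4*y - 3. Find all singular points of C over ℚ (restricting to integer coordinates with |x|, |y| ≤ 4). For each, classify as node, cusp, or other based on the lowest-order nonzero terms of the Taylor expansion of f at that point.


Singular points: {(1, -1)}; classification: cusp.

Compute partial derivatives:
  f_x = 3*x**2 - 4*x*y - 10*x - y**2 + 2*y + 6.
  f_y = -2*x**2 - 2*x*y + 2*x - 6*y**2 - 8*y - 4.
Scan x_0 ∈ {−4, ..., 4}. For each x_0, f_y(x_0, y) is a polynomial in y; find its integer roots y ∈ {−4, ..., 4}, then test f_x and f at those candidates.
  x = -4: f_y(-4, y) = -6*y**2 - 44; no integer root y with |y| ≤ 4.
  x = -3: f_y(-3, y) = -6*y**2 - 2*y - 28; no integer root y with |y| ≤ 4.
  x = -2: f_y(-2, y) = -6*y**2 - 4*y - 16; no integer root y with |y| ≤ 4.
  x = -1: f_y(-1, y) = -6*y**2 - 6*y - 8; no integer root y with |y| ≤ 4.
  x = 0: f_y(0, y) = -6*y**2 - 8*y - 4; no integer root y with |y| ≤ 4.
  x = 1: f_y(1, y) = -6*y**2 - 10*y - 4; vanishes at y ∈ {-1}. (1, -1): f_x = 0, f = 0 — SINGULAR.
  x = 2: f_y(2, y) = -6*y**2 - 12*y - 8; no integer root y with |y| ≤ 4.
  x = 3: f_y(3, y) = -6*y**2 - 14*y - 16; no integer root y with |y| ≤ 4.
  x = 4: f_y(4, y) = -6*y**2 - 16*y - 28; no integer root y with |y| ≤ 4.
Only singular point on the grid: (1, -1).
Classify: substitute x = 1 + u, y = -1 + v and expand: f = u**3 - 2*u**2*v - u*v**2 - 2*v**3 + v**2.
No constant or linear terms (consistent with a singular point). Quadratic part: v**2. Cubic part: u**3 - 2*u**2*v - u*v**2 - 2*v**3.
The quadratic part v**2 is a perfect square, so there is a single (double) tangent line v = 0, i.e. y = -1. Restricting the cubic part to that line (v = 0) leaves u**3 ≠ 0, so f is not divisible by v and the branch is v² ≈ -u**3 to lowest order — this is a cusp.
Classification: cusp.


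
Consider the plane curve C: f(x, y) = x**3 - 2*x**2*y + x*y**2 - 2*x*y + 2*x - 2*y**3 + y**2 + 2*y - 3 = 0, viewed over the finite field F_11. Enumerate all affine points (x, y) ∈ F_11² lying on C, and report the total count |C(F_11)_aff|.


Affine F_11-points: {(0, 2), (1, 0), (2, 1), (4, 7), (5, 0), (5, 4), (5, 10), (9, 6)}; count = 8.

For each of the 121 pairs (x, y) ∈ F_11², evaluate f(x, y) mod 11. Record the zeros.
  x = 0: [0↦8, 1↦9, 2↦0, 3↦2, 4↦3, 5↦2, 6↦9, 7↦1, 8↦10, 9↦2, 10↦9]  zeros at y ∈ {2}
  x = 1: [0↦0, 1↦9, 2↦10, 3↦2, 4↦6, 5↦10, 6↦2, 7↦3, 8↦1, 9↦6, 10↦6]  zeros at y ∈ {0}
  x = 2: [0↦9, 1↦0, 2↦7, 3↦7, 4↦10, 5↦4, 6↦10, 7↦5, 8↦10, 9↦2, 10↦2]  zeros at y ∈ {1}
  x = 3: [0↦8, 1↦10, 2↦8, 3↦1, 4↦10, 5↦1, 6↦6, 7↦2, 8↦10, 9↦7, 10↦3]  zeros at y ∈ ∅
  x = 4: [0↦3, 1↦1, 2↦8, 3↦1, 4↦1, 5↦7, 6↦7, 7↦0, 8↦7, 9↦5, 10↦4]  zeros at y ∈ {7}
  x = 5: [0↦0, 1↦1, 2↦2, 3↦2, 4↦0, 5↦6, 6↦8, 7↦5, 8↦7, 9↦2, 10↦0]  zeros at y ∈ {0, 4, 10}
  x = 6: [0↦5, 1↦5, 2↦7, 3↦10, 4↦2, 5↦4, 6↦4, 7↦1, 8↦5, 9↦4, 10↦8]  zeros at y ∈ ∅
  x = 7: [0↦2, 1↦8, 2↦7, 3↦9, 4↦2, 5↦7, 6↦1, 7↦5, 8↦7, 9↦6, 10↦1]  zeros at y ∈ ∅
  x = 8: [0↦8, 1↦5, 2↦8, 3↦5, 4↦6, 5↦10, 6↦5, 7↦1, 8↦8, 9↦3, 10↦7]  zeros at y ∈ ∅
  x = 9: [0↦7, 1↦2, 2↦5, 3↦4, 4↦9, 5↦8, 6↦0, 7↦6, 8↦3, 9↦1, 10↦10]  zeros at y ∈ {6}
  x = 10: [0↦5, 1↦5, 2↦4, 3↦1, 4↦6, 5↦7, 6↦3, 7↦4, 8↦9, 9↦6, 10↦5]  zeros at y ∈ ∅
Collecting zeros: affine points = {(0, 2), (1, 0), (2, 1), (4, 7), (5, 0), (5, 4), (5, 10), (9, 6)}.
Total count |C(F_11)_aff| = 8.


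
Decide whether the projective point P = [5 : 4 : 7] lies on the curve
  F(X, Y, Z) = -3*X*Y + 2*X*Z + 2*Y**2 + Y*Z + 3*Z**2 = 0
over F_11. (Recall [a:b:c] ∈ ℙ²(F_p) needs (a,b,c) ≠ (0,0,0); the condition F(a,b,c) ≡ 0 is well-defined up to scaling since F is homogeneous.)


F(5,4,7) ≡ 8 (mod 11); P is NOT on the curve.

Evaluate F(5, 4, 7) term-by-term (mod 11).
  -3*X*Y ↦ -3·5·4·1 = -60
  2*X*Z ↦ 2·5·1·7 = 70
  2*Y**2 ↦ 2·1·16·1 = 32
  Y*Z ↦ 1·1·4·7 = 28
  3*Z**2 ↦ 3·1·1·49 = 147
Sum: F(5, 4, 7) = (-60) + (70) + (32) + (28) + (147) = 217.
Reducing mod 11: 217 ≡ 8 (mod 11).
Since F(a, b, c) ≡ 8 ≠ 0 (mod 11), P does NOT lie on the curve.


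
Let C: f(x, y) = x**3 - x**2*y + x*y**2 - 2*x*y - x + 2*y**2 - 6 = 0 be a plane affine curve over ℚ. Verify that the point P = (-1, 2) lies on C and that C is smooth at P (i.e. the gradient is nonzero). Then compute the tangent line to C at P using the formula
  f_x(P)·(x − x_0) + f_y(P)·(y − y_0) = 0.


Tangent line at P: 6*x + 5*y - 4 = 0.

Step 1: f(-1, 2) = 0, so P lies on C.
Step 2: partial derivatives
  f_x(x, y) = 3*x**2 - 2*x*y + y**2 - 2*y - 1, f_y(x, y) = -x**2 + 2*x*y - 2*x + 4*y.
  f_x(P) = 6, f_y(P) = 5 (gradient nonzero, so P is smooth).
Step 3: tangent line at P: 6·(x − -1) + 5·(y − 2) = 0.
Expanding: 6*x + 5*y - 4 = 0.


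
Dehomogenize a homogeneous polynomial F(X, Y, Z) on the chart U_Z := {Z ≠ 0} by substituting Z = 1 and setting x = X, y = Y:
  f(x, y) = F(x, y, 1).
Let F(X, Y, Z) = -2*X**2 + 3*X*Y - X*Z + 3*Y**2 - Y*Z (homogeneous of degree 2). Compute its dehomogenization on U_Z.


f(x, y) = -2*x**2 + 3*x*y - x + 3*y**2 - y

On U_Z we set Z = 1. Each monomial c·X^i·Y^j·Z^k in F becomes c·x^i·y^j·1^k = c·x^i·y^j.
Substituting Z = 1: F(X, Y, 1) = -2*x**2 + 3*x*y - x + 3*y**2 - y.
Note: deg(f) ≤ deg(F) = 2; strict inequality happens when F is divisible by Z (lost terms).


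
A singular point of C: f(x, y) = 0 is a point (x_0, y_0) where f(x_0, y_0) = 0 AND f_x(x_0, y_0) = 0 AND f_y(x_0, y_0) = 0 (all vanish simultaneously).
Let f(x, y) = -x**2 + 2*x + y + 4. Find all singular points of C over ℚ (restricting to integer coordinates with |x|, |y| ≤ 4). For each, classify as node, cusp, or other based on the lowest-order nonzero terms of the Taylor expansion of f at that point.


No singular points in the scanned grid; C is smooth there.

Compute partial derivatives:
  f_x = 2 - 2*x.
  f_y = 1.
f_y = 1 is a nonzero constant, so f_y never vanishes: no point (x, y) can satisfy f = f_x = f_y = 0. In particular no (x, y) ∈ {−4, ..., 4}² is singular; the curve is smooth.


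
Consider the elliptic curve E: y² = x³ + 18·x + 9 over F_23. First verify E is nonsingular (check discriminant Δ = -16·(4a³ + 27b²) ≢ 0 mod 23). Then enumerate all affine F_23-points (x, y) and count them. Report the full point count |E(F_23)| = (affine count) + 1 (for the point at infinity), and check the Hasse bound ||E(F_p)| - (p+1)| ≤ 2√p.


Affine points = {(0, 3), (0, 20), (7, 8), (7, 15), (9, 7), (9, 16), (10, 4), (10, 19), (13, 5), (13, 18), (16, 0), (18, 1), (18, 22), (22, 6), (22, 17)}; affine count = 15; |E(F_23)| = 16.

Discriminant check: Δ ∝ 4a³ + 27b² = 4·18³ + 27·9² = 4·5832 + 27·81 ≡ 8 (mod 23). Nonzero ⇒ E is nonsingular.
For each x ∈ F_23, compute rhs = x³ + 18·x + 9 mod 23, then count y ∈ F_23 with y² ≡ rhs.
  x = 0: rhs = 9, matching y values: 3, 20 (2 points).
  x = 1: rhs = 5, matching y values: none (0 points).
  x = 2: rhs = 7, matching y values: none (0 points).
  x = 3: rhs = 21, matching y values: none (0 points).
  x = 4: rhs = 7, matching y values: none (0 points).
  x = 5: rhs = 17, matching y values: none (0 points).
  x = 6: rhs = 11, matching y values: none (0 points).
  x = 7: rhs = 18, matching y values: 8, 15 (2 points).
  x = 8: rhs = 21, matching y values: none (0 points).
  x = 9: rhs = 3, matching y values: 7, 16 (2 points).
  x = 10: rhs = 16, matching y values: 4, 19 (2 points).
  x = 11: rhs = 20, matching y values: none (0 points).
  x = 12: rhs = 21, matching y values: none (0 points).
  x = 13: rhs = 2, matching y values: 5, 18 (2 points).
  x = 14: rhs = 15, matching y values: none (0 points).
  x = 15: rhs = 20, matching y values: none (0 points).
  x = 16: rhs = 0, matching y values: 0 (1 points).
  x = 17: rhs = 7, matching y values: none (0 points).
  x = 18: rhs = 1, matching y values: 1, 22 (2 points).
  x = 19: rhs = 11, matching y values: none (0 points).
  x = 20: rhs = 20, matching y values: none (0 points).
  x = 21: rhs = 11, matching y values: none (0 points).
  x = 22: rhs = 13, matching y values: 6, 17 (2 points).
Total affine count: 15.
Full point count |E(F_23)| = 15 + 1 = 16.
Hasse bound: |16 − (23+1)| = |-8| = 8 ≤ 2√23 ≈ 9.5917 ✓.


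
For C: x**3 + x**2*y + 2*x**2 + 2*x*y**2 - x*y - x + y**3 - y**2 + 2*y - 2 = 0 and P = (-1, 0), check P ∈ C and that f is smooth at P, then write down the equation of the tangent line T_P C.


Tangent line at P: -2*x + 4*y - 2 = 0.

Step 1: f(-1, 0) = 0, so P lies on C.
Step 2: partial derivatives
  f_x(x, y) = 3*x**2 + 2*x*y + 4*x + 2*y**2 - y - 1, f_y(x, y) = x**2 + 4*x*y - x + 3*y**2 - 2*y + 2.
  f_x(P) = -2, f_y(P) = 4 (gradient nonzero, so P is smooth).
Step 3: tangent line at P: -2·(x − -1) + 4·(y − 0) = 0.
Expanding: -2*x + 4*y - 2 = 0.


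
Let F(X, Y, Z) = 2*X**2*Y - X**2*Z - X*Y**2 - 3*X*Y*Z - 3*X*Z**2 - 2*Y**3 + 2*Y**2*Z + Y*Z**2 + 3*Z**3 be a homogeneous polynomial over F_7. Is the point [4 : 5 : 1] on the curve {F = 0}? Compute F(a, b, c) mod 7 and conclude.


F(4,5,1) ≡ 4 (mod 7); P is NOT on the curve.

Evaluate F(4, 5, 1) term-by-term (mod 7).
  2*X**2*Y ↦ 2·16·5·1 = 160
  -X**2*Z ↦ -1·16·1·1 = -16
  -X*Y**2 ↦ -1·4·25·1 = -100
  -3*X*Y*Z ↦ -3·4·5·1 = -60
  -3*X*Z**2 ↦ -3·4·1·1 = -12
  -2*Y**3 ↦ -2·1·125·1 = -250
  2*Y**2*Z ↦ 2·1·25·1 = 50
  Y*Z**2 ↦ 1·1·5·1 = 5
  3*Z**3 ↦ 3·1·1·1 = 3
Sum: F(4, 5, 1) = (160) + (-16) + (-100) + (-60) + (-12) + (-250) + (50) + (5) + (3) = -220.
Reducing mod 7: -220 ≡ 4 (mod 7).
Since F(a, b, c) ≡ 4 ≠ 0 (mod 7), P does NOT lie on the curve.


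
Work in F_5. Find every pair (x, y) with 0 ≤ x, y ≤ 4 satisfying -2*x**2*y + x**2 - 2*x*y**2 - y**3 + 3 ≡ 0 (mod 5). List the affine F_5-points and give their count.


Affine F_5-points: {(0, 2), (1, 4), (2, 3), (3, 4), (4, 2)}; count = 5.

For each of the 25 pairs (x, y) ∈ F_5², evaluate f(x, y) mod 5. Record the zeros.
  x = 0: [0↦3, 1↦2, 2↦0, 3↦1, 4↦4]  zeros at y ∈ {2}
  x = 1: [0↦4, 1↦4, 2↦4, 3↦3, 4↦0]  zeros at y ∈ {4}
  x = 2: [0↦2, 1↦4, 2↦2, 3↦0, 4↦2]  zeros at y ∈ {3}
  x = 3: [0↦2, 1↦2, 2↦4, 3↦2, 4↦0]  zeros at y ∈ {4}
  x = 4: [0↦4, 1↦3, 2↦0, 3↦4, 4↦4]  zeros at y ∈ {2}
Collecting zeros: affine points = {(0, 2), (1, 4), (2, 3), (3, 4), (4, 2)}.
Total count |C(F_5)_aff| = 5.


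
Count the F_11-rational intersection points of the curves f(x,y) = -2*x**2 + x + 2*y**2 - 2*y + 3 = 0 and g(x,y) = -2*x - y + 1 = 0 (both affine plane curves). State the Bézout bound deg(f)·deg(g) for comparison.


Common zeros: {(8, 7), (9, 5)}; count = 2; Bézout bound = 2.

deg(f) = 2, deg(g) = 1, so Bézout bound = 2.
Scan x ∈ F_11. For each x, list the y ∈ F_11 with f(x, y) ≡ 0 and those with g(x, y) ≡ 0 (mod 11); the common zeros in that column are the intersection.
  x = 0: f ≡ 0 at y ∈ ∅; g ≡ 0 at y ∈ {1}; common: ∅.
  x = 1: f ≡ 0 at y ∈ ∅; g ≡ 0 at y ∈ {10}; common: ∅.
  x = 2: f ≡ 0 at y ∈ ∅; g ≡ 0 at y ∈ {8}; common: ∅.
  x = 3: f ≡ 0 at y ∈ {3, 9}; g ≡ 0 at y ∈ {6}; common: ∅.
  x = 4: f ≡ 0 at y ∈ ∅; g ≡ 0 at y ∈ {4}; common: ∅.
  x = 5: f ≡ 0 at y ∈ ∅; g ≡ 0 at y ∈ {2}; common: ∅.
  x = 6: f ≡ 0 at y ∈ ∅; g ≡ 0 at y ∈ {0}; common: ∅.
  x = 7: f ≡ 0 at y ∈ {0, 1}; g ≡ 0 at y ∈ {9}; common: ∅.
  x = 8: f ≡ 0 at y ∈ {5, 7}; g ≡ 0 at y ∈ {7}; common: {7}.
  x = 9: f ≡ 0 at y ∈ {5, 7}; g ≡ 0 at y ∈ {5}; common: {5}.
  x = 10: f ≡ 0 at y ∈ {0, 1}; g ≡ 0 at y ∈ {3}; common: ∅.
Collecting: common zeros = {(8, 7), (9, 5)}, so the count is 2.
Comparison with the Bézout bound: 2 ≤ 2 = deg(f)·deg(g), as expected for curves with no common component (the bound is attained).


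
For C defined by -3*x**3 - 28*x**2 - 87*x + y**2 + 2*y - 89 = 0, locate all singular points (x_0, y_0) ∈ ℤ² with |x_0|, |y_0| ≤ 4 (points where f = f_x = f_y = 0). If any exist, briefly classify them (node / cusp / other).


Singular points: {(-3, -1)}; classification: node.

Compute partial derivatives:
  f_x = -9*x**2 - 56*x - 87.
  f_y = 2*y + 2.
Scan x_0 ∈ {−4, ..., 4}. For each x_0, f_y(x_0, y) is a polynomial in y; find its integer roots y ∈ {−4, ..., 4}, then test f_x and f at those candidates.
  x = -4: f_y(-4, y) = 2*y + 2; vanishes at y ∈ {-1}. (-4, -1): f_x = -7 ≠ 0.
  x = -3: f_y(-3, y) = 2*y + 2; vanishes at y ∈ {-1}. (-3, -1): f_x = 0, f = 0 — SINGULAR.
  x = -2: f_y(-2, y) = 2*y + 2; vanishes at y ∈ {-1}. (-2, -1): f_x = -11 ≠ 0.
  x = -1: f_y(-1, y) = 2*y + 2; vanishes at y ∈ {-1}. (-1, -1): f_x = -40 ≠ 0.
  x = 0: f_y(0, y) = 2*y + 2; vanishes at y ∈ {-1}. (0, -1): f_x = -87 ≠ 0.
  x = 1: f_y(1, y) = 2*y + 2; vanishes at y ∈ {-1}. (1, -1): f_x = -152 ≠ 0.
  x = 2: f_y(2, y) = 2*y + 2; vanishes at y ∈ {-1}. (2, -1): f_x = -235 ≠ 0.
  x = 3: f_y(3, y) = 2*y + 2; vanishes at y ∈ {-1}. (3, -1): f_x = -336 ≠ 0.
  x = 4: f_y(4, y) = 2*y + 2; vanishes at y ∈ {-1}. (4, -1): f_x = -455 ≠ 0.
Only singular point on the grid: (-3, -1).
Classify: substitute x = -3 + u, y = -1 + v and expand: f = -3*u**3 - u**2 + v**2.
No constant or linear terms (consistent with a singular point). Quadratic part: -u**2 + v**2. Cubic part: -3*u**3.
The quadratic part v**2 - u**2 = (v − u)(v + u) splits into two distinct linear factors, so there are two distinct tangent lines y − -1 = ±(x − -3) — this is a node (ordinary double point).
Classification: node.
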